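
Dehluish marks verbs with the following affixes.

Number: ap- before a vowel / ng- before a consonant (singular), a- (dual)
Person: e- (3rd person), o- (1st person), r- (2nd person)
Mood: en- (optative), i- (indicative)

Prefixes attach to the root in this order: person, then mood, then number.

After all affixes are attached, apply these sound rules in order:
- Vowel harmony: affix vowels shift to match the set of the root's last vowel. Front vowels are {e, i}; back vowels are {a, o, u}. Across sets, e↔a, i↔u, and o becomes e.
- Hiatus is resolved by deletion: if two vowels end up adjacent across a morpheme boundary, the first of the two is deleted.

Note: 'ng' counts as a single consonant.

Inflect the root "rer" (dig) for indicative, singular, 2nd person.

Attach person 2nd person r- → rrer.
Attach mood indicative i- → irrer.
Attach number singular ap- (before vowel 'i') → apirrer.
Apply vowel harmony: apirrer → epirrer.
Vowel deletion: no change.

epirrer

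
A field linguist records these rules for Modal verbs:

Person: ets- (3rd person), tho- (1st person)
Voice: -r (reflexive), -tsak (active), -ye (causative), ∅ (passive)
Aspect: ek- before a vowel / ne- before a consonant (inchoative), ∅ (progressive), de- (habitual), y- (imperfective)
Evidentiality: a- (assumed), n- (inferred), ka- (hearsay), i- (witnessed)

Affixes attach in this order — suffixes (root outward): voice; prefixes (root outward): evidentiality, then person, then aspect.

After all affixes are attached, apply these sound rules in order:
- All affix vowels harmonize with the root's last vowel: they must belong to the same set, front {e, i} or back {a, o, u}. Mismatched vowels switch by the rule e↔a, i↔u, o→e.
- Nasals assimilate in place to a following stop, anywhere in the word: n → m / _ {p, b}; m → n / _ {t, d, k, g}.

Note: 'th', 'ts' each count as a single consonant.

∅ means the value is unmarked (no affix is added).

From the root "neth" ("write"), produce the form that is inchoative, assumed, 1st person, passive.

netheeneth

Attach evidentiality assumed a- → aneth.
voice = passive: zero marking, form stays aneth.
Attach person 1st person tho- → thoaneth.
Attach aspect inchoative ne- (before consonant 'th') → nethoaneth.
Apply vowel harmony: nethoaneth → netheeneth.
Nasal assimilation: no change.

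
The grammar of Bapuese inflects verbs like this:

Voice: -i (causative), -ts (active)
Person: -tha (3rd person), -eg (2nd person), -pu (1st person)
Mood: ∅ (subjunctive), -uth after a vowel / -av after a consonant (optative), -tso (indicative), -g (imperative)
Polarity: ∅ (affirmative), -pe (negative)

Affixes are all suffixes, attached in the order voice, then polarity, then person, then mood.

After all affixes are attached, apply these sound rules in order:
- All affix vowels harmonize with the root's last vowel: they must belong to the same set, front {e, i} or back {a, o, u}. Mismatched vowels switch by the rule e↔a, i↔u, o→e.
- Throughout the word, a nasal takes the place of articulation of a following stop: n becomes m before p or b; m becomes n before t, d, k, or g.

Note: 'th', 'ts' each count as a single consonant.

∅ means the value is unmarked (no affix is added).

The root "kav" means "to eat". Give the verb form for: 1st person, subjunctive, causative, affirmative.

Attach voice causative -i → kavi.
polarity = affirmative: zero marking, form stays kavi.
Attach person 1st person -pu → kavipu.
mood = subjunctive: zero marking, form stays kavipu.
Apply vowel harmony: kavipu → kavupu.
Nasal assimilation: no change.

kavupu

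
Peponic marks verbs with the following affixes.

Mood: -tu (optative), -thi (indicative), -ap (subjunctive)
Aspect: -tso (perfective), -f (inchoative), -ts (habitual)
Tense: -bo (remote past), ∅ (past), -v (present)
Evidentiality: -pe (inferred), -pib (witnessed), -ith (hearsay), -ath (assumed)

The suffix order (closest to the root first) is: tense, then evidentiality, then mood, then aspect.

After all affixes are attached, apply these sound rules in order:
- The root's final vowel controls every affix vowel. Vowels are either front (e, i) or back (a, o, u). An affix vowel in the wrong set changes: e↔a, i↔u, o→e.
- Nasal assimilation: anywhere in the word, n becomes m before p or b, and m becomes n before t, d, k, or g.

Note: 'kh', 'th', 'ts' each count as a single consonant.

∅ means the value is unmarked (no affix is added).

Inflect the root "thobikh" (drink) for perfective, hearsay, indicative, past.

tense = past: zero marking, form stays thobikh.
Attach evidentiality hearsay -ith → thobikhith.
Attach mood indicative -thi → thobikhiththi.
Attach aspect perfective -tso → thobikhiththitso.
Apply vowel harmony: thobikhiththitso → thobikhiththitse.
Nasal assimilation: no change.

thobikhiththitse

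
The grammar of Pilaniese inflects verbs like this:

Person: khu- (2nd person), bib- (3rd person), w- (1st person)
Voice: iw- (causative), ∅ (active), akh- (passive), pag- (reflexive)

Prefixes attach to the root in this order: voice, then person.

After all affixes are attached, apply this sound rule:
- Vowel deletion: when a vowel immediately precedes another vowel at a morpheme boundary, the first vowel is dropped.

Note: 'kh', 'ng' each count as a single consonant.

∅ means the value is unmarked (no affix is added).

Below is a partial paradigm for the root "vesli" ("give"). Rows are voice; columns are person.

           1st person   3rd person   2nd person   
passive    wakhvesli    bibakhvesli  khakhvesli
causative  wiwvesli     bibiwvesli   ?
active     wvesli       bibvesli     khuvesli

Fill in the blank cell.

khiwvesli

Attach voice causative iw- → iwvesli.
Attach person 2nd person khu- → khuiwvesli.
Apply vowel deletion: khuiwvesli → khiwvesli.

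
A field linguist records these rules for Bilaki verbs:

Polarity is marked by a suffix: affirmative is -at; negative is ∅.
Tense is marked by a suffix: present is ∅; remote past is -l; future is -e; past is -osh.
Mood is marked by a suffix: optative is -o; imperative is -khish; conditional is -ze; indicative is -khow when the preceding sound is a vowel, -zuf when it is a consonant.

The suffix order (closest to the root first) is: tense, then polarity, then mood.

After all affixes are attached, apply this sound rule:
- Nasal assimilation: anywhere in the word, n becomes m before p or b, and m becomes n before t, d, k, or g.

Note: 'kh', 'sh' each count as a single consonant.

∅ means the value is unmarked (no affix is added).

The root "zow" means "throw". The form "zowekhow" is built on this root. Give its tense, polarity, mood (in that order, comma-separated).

future, negative, indicative

Segment: zow-e-khow.
tense: -e → future.
polarity: ∅ → negative.
mood: -khow/zuf → indicative.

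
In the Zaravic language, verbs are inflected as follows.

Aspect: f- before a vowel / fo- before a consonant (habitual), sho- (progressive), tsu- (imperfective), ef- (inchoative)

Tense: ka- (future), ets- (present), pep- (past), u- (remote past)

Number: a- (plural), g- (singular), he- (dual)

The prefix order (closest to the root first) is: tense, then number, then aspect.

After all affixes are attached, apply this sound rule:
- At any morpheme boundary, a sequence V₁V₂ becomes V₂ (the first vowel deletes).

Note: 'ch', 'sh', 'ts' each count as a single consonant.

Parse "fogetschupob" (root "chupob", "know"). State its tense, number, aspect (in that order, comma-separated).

present, singular, habitual

Segment: fo-g-ets-chupob.
tense: ets- → present.
number: g- → singular.
aspect: f/fo- → habitual.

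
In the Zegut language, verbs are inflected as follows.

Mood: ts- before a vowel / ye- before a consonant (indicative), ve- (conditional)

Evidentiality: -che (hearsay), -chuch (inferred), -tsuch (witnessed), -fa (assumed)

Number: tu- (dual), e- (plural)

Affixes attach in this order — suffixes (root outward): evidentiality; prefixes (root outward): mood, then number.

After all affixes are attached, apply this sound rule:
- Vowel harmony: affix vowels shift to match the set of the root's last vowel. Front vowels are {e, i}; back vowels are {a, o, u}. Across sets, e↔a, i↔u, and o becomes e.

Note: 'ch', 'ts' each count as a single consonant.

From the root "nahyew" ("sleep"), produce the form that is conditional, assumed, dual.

tivenahyewfe

Attach mood conditional ve- → venahyew.
Attach evidentiality assumed -fa → venahyewfa.
Attach number dual tu- → tuvenahyewfa.
Apply vowel harmony: tuvenahyewfa → tivenahyewfe.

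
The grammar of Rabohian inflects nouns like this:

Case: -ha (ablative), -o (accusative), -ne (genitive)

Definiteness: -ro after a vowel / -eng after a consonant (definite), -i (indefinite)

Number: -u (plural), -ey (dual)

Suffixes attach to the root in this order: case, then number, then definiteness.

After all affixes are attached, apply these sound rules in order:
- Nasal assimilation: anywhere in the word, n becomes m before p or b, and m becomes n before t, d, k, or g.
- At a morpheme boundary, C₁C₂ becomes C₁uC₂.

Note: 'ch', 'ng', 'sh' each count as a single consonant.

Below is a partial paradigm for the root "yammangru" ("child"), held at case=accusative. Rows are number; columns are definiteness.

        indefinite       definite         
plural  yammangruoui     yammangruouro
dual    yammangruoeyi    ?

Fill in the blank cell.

yammangruoeyeng

Attach case accusative -o → yammangruo.
Attach number dual -ey → yammangruoey.
Attach definiteness definite -eng (after consonant 'y') → yammangruoeyeng.
Nasal assimilation: no change.
Epenthesis: no change.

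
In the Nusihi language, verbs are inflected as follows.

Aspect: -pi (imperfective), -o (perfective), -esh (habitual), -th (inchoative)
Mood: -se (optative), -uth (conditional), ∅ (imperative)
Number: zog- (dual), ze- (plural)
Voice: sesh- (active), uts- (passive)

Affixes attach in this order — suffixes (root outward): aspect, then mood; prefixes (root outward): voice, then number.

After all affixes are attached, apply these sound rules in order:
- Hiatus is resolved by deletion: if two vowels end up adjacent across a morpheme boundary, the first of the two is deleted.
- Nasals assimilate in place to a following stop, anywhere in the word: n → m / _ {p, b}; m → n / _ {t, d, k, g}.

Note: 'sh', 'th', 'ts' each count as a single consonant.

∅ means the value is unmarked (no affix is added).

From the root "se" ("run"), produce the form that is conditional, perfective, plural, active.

Attach aspect perfective -o → seo.
Attach mood conditional -uth → seouth.
Attach voice active sesh- → seshseouth.
Attach number plural ze- → zeseshseouth.
Apply vowel deletion: zeseshseouth → zeseshsuth.
Nasal assimilation: no change.

zeseshsuth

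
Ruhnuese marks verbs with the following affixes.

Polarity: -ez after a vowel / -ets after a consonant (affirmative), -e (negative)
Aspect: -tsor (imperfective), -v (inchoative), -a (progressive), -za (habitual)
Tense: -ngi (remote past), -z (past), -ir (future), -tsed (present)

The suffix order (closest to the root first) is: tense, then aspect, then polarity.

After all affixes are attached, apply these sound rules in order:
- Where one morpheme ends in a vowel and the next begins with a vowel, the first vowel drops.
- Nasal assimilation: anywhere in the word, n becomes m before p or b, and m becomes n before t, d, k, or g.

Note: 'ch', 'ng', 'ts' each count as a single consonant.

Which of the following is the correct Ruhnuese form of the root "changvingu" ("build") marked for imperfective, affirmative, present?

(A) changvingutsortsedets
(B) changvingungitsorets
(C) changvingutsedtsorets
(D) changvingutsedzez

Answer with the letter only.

Attach tense present -tsed → changvingutsed.
Attach aspect imperfective -tsor → changvingutsedtsor.
Attach polarity affirmative -ets (after consonant 'r') → changvingutsedtsorets.
Vowel deletion: no change.
Nasal assimilation: no change.
So the correct form is changvingutsedtsorets, option (C).
(D) changvingutsedzez is wrong: it uses habitual instead of imperfective for aspect.
(A) changvingutsortsedets is wrong: it has the affixes in the wrong order.
(B) changvingungitsorets is wrong: it uses remote past instead of present for tense.

C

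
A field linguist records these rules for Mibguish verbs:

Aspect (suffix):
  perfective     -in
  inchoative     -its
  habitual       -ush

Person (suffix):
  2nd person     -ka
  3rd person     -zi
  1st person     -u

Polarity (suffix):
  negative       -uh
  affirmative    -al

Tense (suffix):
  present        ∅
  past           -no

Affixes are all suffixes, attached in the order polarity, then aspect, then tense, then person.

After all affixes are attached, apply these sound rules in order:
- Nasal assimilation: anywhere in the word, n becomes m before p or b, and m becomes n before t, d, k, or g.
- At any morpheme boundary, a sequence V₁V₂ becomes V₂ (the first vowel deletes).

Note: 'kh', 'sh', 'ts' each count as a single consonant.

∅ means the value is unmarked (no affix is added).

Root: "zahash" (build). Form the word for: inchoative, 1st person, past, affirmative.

zahashalitsnu

Attach polarity affirmative -al → zahashal.
Attach aspect inchoative -its → zahashalits.
Attach tense past -no → zahashalitsno.
Attach person 1st person -u → zahashalitsnou.
Nasal assimilation: no change.
Apply vowel deletion: zahashalitsnou → zahashalitsnu.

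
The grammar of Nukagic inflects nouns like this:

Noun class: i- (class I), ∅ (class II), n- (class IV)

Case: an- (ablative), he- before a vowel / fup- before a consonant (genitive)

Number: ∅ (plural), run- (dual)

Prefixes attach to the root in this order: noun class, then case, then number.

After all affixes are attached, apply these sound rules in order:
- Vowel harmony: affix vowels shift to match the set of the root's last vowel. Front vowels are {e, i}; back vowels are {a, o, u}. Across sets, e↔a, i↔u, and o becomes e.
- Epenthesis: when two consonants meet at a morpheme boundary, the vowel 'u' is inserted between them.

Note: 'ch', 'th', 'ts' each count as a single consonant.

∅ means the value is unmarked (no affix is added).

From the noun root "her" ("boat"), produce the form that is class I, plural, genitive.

Attach noun class class I i- → iher.
Attach case genitive he- (before vowel 'i') → heiher.
number = plural: zero marking, form stays heiher.
Vowel harmony: no change.
Epenthesis: no change.

heiher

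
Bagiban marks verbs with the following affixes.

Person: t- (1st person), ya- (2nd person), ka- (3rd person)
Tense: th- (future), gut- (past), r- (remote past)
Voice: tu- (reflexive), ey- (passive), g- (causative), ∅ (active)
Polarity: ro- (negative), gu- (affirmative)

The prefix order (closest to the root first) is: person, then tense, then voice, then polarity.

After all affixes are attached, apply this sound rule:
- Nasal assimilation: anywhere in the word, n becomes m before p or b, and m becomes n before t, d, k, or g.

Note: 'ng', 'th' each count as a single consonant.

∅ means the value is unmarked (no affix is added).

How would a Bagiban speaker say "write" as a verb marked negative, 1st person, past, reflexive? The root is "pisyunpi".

rotuguttpisyumpi

Attach person 1st person t- → tpisyunpi.
Attach tense past gut- → guttpisyunpi.
Attach voice reflexive tu- → tuguttpisyunpi.
Attach polarity negative ro- → rotuguttpisyunpi.
Apply nasal assimilation: rotuguttpisyunpi → rotuguttpisyumpi.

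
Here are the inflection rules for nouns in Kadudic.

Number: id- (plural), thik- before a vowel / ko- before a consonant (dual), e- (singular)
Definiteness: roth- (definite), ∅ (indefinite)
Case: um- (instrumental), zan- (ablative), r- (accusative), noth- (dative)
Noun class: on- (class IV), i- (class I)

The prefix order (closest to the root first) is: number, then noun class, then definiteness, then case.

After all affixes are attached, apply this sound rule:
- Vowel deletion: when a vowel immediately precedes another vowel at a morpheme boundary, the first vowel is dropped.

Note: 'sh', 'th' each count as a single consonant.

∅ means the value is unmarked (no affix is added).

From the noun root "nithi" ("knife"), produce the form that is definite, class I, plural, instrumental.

umrothidnithi

Attach number plural id- → idnithi.
Attach noun class class I i- → iidnithi.
Attach definiteness definite roth- → rothiidnithi.
Attach case instrumental um- → umrothiidnithi.
Apply vowel deletion: umrothiidnithi → umrothidnithi.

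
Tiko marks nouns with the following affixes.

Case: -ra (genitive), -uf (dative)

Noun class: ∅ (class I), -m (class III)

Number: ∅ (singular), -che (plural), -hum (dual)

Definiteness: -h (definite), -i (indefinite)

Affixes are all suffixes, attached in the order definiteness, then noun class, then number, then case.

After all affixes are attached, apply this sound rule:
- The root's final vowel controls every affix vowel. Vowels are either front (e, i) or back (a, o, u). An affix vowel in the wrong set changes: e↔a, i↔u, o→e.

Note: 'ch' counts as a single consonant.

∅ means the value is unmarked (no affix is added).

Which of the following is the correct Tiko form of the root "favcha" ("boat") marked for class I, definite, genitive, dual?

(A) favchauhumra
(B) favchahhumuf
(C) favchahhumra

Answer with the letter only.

Attach definiteness definite -h → favchah.
noun class = class I: zero marking, form stays favchah.
Attach number dual -hum → favchahhum.
Attach case genitive -ra → favchahhumra.
Vowel harmony: no change.
So the correct form is favchahhumra, option (C).
(A) favchauhumra is wrong: it uses indefinite instead of definite for definiteness.
(B) favchahhumuf is wrong: it uses dative instead of genitive for case.

C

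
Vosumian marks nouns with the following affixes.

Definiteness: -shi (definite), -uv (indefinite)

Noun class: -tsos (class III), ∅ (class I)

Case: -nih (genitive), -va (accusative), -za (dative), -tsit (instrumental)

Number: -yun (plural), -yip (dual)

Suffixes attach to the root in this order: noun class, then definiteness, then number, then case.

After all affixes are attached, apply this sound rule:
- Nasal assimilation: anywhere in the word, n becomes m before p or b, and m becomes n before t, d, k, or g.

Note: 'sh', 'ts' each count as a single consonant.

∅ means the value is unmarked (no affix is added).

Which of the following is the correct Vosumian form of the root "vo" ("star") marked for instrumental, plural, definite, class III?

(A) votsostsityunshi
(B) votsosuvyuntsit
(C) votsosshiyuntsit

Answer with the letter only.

C

Attach noun class class III -tsos → votsos.
Attach definiteness definite -shi → votsosshi.
Attach number plural -yun → votsosshiyun.
Attach case instrumental -tsit → votsosshiyuntsit.
Nasal assimilation: no change.
So the correct form is votsosshiyuntsit, option (C).
(B) votsosuvyuntsit is wrong: it uses indefinite instead of definite for definiteness.
(A) votsostsityunshi is wrong: it has the affixes in the wrong order.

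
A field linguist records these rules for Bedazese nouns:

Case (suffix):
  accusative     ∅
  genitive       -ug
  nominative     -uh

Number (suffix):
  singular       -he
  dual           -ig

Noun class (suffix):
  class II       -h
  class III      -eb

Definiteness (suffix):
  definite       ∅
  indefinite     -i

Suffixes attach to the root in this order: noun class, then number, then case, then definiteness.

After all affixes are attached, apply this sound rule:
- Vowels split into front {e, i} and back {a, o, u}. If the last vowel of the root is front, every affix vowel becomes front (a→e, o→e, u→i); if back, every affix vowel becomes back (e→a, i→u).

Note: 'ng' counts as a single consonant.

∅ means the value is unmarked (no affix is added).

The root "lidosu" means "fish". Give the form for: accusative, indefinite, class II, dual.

lidosuhugu

Attach noun class class II -h → lidosuh.
Attach number dual -ig → lidosuhig.
case = accusative: zero marking, form stays lidosuhig.
Attach definiteness indefinite -i → lidosuhigi.
Apply vowel harmony: lidosuhigi → lidosuhugu.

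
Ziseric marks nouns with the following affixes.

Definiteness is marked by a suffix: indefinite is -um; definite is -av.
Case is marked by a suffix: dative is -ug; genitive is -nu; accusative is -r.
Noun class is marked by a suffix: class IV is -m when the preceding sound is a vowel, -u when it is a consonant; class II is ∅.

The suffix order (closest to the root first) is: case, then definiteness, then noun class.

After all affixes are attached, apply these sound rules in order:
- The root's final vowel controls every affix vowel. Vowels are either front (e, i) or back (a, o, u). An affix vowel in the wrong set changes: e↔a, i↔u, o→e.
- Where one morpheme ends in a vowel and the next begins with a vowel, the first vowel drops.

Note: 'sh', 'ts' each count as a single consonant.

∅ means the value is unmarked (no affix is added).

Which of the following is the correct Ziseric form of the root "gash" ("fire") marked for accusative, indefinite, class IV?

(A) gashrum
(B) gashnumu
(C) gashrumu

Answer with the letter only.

Attach case accusative -r → gashr.
Attach definiteness indefinite -um → gashrum.
Attach noun class class IV -u (after consonant 'm') → gashrumu.
Vowel harmony: no change.
Vowel deletion: no change.
So the correct form is gashrumu, option (C).
(B) gashnumu is wrong: it uses genitive instead of accusative for case.
(A) gashrum is wrong: it has the affixes in the wrong order.

C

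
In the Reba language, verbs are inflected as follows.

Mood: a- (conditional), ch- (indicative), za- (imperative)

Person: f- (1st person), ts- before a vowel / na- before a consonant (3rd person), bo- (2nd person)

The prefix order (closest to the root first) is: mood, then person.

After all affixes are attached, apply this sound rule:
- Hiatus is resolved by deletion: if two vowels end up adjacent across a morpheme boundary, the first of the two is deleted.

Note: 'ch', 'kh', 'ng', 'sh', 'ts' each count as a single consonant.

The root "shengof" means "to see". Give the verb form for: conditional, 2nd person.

Attach mood conditional a- → ashengof.
Attach person 2nd person bo- → boashengof.
Apply vowel deletion: boashengof → bashengof.

bashengof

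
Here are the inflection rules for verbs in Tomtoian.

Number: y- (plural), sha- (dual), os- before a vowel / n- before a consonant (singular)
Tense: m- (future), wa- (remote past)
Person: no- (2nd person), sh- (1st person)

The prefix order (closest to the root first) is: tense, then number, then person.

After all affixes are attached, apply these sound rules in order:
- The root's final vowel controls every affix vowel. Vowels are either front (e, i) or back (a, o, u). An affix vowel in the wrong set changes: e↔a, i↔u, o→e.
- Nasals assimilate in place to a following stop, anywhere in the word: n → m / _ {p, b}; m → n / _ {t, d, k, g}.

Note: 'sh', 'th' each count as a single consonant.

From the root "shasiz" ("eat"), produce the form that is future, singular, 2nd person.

Attach tense future m- → mshasiz.
Attach number singular n- (before consonant 'm') → nmshasiz.
Attach person 2nd person no- → nonmshasiz.
Apply vowel harmony: nonmshasiz → nenmshasiz.
Nasal assimilation: no change.

nenmshasiz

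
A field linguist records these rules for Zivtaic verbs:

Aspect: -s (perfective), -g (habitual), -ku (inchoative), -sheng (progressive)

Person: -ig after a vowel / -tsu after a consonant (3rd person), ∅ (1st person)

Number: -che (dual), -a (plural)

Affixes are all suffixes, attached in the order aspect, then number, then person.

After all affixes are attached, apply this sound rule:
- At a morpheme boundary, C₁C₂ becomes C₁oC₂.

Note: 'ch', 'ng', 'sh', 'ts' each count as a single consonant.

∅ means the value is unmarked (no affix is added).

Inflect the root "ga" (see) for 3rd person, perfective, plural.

gasaig

Attach aspect perfective -s → gas.
Attach number plural -a → gasa.
Attach person 3rd person -ig (after vowel 'a') → gasaig.
Epenthesis: no change.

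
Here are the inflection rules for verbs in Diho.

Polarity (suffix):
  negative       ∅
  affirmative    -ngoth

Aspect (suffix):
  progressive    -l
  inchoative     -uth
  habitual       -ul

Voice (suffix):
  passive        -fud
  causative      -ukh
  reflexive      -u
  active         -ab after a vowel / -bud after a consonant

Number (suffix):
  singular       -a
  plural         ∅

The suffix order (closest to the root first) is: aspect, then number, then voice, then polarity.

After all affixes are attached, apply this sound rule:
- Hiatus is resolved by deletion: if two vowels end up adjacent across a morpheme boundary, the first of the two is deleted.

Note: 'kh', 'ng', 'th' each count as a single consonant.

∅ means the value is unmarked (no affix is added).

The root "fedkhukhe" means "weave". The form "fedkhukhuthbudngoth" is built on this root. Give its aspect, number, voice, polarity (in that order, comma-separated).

inchoative, plural, active, affirmative

Segment: fedkhukhe-uth-bud-ngoth.
aspect: -uth → inchoative.
number: ∅ → plural.
voice: -ab/bud → active.
polarity: -ngoth → affirmative.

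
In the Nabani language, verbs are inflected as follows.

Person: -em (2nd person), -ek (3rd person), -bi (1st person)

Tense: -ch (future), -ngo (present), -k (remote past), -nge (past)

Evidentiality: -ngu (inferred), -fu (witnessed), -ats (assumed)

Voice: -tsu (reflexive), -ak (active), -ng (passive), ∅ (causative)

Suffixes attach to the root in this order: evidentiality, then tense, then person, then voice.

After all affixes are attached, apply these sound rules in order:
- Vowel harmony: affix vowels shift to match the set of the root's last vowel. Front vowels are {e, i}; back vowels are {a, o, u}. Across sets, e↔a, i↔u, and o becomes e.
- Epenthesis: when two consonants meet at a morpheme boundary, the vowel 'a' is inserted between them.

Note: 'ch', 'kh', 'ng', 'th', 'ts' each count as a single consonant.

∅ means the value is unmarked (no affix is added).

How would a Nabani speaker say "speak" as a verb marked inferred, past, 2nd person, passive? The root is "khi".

Attach evidentiality inferred -ngu → khingu.
Attach tense past -nge → khingunge.
Attach person 2nd person -em → khingungeem.
Attach voice passive -ng → khingungeemng.
Apply vowel harmony: khingungeemng → khingingeemng.
Apply epenthesis: khingingeemng → khingingeemang.

khingingeemang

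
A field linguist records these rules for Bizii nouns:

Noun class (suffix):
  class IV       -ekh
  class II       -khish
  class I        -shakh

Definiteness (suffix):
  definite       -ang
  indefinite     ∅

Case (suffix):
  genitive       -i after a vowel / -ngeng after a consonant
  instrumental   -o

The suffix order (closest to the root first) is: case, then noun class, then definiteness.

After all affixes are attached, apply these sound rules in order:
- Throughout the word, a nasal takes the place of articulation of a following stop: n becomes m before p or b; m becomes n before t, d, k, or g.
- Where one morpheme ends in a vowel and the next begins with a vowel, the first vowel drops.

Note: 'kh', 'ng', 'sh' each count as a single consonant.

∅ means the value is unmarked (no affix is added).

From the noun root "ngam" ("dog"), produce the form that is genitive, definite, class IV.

Attach case genitive -ngeng (after consonant 'm') → ngamngeng.
Attach noun class class IV -ekh → ngamngengekh.
Attach definiteness definite -ang → ngamngengekhang.
Nasal assimilation: no change.
Vowel deletion: no change.

ngamngengekhang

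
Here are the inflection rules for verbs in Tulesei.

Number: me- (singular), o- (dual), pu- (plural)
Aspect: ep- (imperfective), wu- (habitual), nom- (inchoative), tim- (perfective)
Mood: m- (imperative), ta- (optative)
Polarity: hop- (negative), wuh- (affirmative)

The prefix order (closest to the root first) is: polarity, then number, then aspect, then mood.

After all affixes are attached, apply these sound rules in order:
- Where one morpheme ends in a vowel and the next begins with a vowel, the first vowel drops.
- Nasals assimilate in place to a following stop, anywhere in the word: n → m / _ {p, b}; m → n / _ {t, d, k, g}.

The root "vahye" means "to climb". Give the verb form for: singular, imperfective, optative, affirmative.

tepmewuhvahye

Attach polarity affirmative wuh- → wuhvahye.
Attach number singular me- → mewuhvahye.
Attach aspect imperfective ep- → epmewuhvahye.
Attach mood optative ta- → taepmewuhvahye.
Apply vowel deletion: taepmewuhvahye → tepmewuhvahye.
Nasal assimilation: no change.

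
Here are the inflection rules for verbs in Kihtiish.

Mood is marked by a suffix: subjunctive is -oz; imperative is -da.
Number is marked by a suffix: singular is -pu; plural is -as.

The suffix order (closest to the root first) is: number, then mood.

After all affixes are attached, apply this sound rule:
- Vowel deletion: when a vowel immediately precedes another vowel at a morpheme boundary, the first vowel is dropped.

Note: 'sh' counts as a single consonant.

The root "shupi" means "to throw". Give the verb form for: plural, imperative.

shupasda

Attach number plural -as → shupias.
Attach mood imperative -da → shupiasda.
Apply vowel deletion: shupiasda → shupasda.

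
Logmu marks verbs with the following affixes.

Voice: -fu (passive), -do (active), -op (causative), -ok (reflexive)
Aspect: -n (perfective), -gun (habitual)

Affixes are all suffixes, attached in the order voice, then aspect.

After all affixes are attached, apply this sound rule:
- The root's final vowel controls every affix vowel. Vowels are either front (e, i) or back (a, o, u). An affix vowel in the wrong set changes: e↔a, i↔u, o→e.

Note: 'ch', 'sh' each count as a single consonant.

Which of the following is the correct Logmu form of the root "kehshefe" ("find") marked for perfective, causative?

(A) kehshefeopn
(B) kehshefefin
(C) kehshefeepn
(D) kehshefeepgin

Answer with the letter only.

C

Attach voice causative -op → kehshefeop.
Attach aspect perfective -n → kehshefeopn.
Apply vowel harmony: kehshefeopn → kehshefeepn.
So the correct form is kehshefeepn, option (C).
(D) kehshefeepgin is wrong: it uses habitual instead of perfective for aspect.
(A) kehshefeopn is wrong: it fails to apply the sound rule(s).
(B) kehshefefin is wrong: it uses passive instead of causative for voice.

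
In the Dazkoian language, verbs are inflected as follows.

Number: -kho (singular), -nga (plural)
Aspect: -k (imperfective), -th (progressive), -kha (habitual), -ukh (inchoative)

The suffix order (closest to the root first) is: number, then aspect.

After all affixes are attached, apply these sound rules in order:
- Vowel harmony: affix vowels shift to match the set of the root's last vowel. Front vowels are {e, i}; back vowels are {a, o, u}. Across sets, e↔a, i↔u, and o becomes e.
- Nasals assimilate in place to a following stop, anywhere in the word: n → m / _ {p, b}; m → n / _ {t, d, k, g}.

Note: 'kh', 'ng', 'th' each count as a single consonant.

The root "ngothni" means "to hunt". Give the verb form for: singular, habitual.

ngothnikhekhe

Attach number singular -kho → ngothnikho.
Attach aspect habitual -kha → ngothnikhokha.
Apply vowel harmony: ngothnikhokha → ngothnikhekhe.
Nasal assimilation: no change.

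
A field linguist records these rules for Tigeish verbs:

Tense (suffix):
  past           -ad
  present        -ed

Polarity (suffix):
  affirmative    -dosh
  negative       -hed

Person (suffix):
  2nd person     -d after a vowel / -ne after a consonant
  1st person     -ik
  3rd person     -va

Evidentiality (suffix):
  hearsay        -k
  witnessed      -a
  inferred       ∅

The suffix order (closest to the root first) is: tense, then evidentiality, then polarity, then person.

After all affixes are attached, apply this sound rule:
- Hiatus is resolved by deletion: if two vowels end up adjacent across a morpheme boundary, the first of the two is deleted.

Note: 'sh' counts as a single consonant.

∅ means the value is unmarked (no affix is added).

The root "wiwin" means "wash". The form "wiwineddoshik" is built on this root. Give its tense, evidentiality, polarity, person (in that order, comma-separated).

present, inferred, affirmative, 1st person

Segment: wiwin-ed-dosh-ik.
tense: -ed → present.
evidentiality: ∅ → inferred.
polarity: -dosh → affirmative.
person: -ik → 1st person.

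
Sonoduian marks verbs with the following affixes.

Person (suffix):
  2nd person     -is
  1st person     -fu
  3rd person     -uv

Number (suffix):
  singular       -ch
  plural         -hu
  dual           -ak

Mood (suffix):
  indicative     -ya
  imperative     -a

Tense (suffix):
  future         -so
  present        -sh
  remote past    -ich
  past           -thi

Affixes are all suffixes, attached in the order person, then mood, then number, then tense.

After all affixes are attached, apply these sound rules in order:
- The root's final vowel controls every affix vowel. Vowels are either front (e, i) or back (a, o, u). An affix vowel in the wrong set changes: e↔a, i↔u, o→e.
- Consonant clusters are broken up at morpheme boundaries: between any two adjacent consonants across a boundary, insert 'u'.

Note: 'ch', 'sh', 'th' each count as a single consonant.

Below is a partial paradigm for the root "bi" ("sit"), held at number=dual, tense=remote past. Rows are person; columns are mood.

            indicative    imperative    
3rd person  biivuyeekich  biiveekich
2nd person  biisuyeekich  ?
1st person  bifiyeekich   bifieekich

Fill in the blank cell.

Attach person 2nd person -is → biis.
Attach mood imperative -a → biisa.
Attach number dual -ak → biisaak.
Attach tense remote past -ich → biisaakich.
Apply vowel harmony: biisaakich → biiseekich.
Epenthesis: no change.

biiseekich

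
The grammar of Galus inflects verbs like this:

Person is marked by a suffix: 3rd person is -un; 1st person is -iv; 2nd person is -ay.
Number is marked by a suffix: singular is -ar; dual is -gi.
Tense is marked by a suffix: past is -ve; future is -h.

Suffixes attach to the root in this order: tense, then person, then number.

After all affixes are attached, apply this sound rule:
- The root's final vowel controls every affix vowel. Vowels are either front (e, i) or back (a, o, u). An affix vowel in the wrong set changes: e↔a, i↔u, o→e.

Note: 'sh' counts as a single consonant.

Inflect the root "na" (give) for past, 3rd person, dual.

navaungu

Attach tense past -ve → nave.
Attach person 3rd person -un → naveun.
Attach number dual -gi → naveungi.
Apply vowel harmony: naveungi → navaungu.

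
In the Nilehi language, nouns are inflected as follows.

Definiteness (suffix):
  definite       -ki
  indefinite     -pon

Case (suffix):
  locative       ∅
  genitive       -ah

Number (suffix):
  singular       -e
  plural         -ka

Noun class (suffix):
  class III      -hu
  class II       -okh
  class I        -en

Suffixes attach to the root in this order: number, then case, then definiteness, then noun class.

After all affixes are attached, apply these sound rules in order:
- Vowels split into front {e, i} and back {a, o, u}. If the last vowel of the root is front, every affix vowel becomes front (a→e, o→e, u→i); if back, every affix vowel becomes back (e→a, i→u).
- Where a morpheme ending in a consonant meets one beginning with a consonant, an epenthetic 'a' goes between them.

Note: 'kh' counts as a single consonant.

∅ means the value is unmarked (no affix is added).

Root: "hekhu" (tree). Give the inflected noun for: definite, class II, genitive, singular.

Attach number singular -e → hekhue.
Attach case genitive -ah → hekhueah.
Attach definiteness definite -ki → hekhueahki.
Attach noun class class II -okh → hekhueahkiokh.
Apply vowel harmony: hekhueahkiokh → hekhuaahkuokh.
Apply epenthesis: hekhuaahkuokh → hekhuaahakuokh.

hekhuaahakuokh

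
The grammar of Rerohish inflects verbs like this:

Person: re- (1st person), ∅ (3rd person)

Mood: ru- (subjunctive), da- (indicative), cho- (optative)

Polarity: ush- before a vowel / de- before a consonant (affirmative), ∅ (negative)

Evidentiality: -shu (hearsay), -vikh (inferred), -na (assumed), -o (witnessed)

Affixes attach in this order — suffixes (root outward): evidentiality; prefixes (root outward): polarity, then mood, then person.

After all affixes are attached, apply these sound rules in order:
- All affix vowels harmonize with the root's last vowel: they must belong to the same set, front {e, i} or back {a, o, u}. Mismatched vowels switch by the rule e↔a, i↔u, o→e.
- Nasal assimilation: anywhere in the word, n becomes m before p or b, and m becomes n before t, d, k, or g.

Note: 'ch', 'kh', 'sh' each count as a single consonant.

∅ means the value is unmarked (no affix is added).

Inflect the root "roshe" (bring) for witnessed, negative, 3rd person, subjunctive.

riroshee

Attach evidentiality witnessed -o → rosheo.
polarity = negative: zero marking, form stays rosheo.
Attach mood subjunctive ru- → rurosheo.
person = 3rd person: zero marking, form stays rurosheo.
Apply vowel harmony: rurosheo → riroshee.
Nasal assimilation: no change.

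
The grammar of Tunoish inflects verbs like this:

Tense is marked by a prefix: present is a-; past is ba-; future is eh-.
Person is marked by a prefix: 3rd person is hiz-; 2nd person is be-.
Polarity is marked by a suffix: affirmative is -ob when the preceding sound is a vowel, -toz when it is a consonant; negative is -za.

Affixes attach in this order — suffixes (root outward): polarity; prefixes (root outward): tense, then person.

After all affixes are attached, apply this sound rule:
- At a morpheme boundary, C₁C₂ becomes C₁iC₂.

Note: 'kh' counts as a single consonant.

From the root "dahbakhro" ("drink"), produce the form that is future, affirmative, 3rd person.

Attach tense future eh- → ehdahbakhro.
Attach person 3rd person hiz- → hizehdahbakhro.
Attach polarity affirmative -ob (after vowel 'o') → hizehdahbakhroob.
Apply epenthesis: hizehdahbakhroob → hizehidahbakhroob.

hizehidahbakhroob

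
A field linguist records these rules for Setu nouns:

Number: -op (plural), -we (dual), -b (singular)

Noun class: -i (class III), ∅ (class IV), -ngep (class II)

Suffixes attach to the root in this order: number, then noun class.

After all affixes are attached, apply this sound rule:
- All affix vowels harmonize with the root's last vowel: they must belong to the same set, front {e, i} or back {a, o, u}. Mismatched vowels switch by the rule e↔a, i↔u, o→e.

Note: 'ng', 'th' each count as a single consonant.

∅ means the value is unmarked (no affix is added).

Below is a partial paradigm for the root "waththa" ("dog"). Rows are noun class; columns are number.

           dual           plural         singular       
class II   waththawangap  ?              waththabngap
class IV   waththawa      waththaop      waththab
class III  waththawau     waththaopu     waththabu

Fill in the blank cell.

Attach number plural -op → waththaop.
Attach noun class class II -ngep → waththaopngep.
Apply vowel harmony: waththaopngep → waththaopngap.

waththaopngap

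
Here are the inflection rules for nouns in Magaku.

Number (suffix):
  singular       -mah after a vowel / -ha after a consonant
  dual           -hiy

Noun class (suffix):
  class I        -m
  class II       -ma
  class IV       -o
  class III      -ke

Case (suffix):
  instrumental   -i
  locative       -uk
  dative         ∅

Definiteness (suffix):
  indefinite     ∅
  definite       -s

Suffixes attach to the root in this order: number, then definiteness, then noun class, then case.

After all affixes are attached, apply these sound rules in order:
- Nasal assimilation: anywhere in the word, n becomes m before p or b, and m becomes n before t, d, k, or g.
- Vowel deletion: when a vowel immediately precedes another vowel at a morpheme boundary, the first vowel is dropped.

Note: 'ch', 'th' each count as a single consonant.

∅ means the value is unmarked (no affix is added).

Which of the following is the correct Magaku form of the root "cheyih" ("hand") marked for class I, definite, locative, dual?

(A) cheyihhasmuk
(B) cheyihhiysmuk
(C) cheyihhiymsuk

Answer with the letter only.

B

Attach number dual -hiy → cheyihhiy.
Attach definiteness definite -s → cheyihhiys.
Attach noun class class I -m → cheyihhiysm.
Attach case locative -uk → cheyihhiysmuk.
Nasal assimilation: no change.
Vowel deletion: no change.
So the correct form is cheyihhiysmuk, option (B).
(A) cheyihhasmuk is wrong: it uses singular instead of dual for number.
(C) cheyihhiymsuk is wrong: it has the affixes in the wrong order.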